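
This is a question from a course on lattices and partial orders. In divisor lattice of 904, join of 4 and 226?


In a divisor lattice, join = lcm (least common multiple).
gcd(4,226) = 2
lcm(4,226) = 4*226/gcd = 904/2 = 452


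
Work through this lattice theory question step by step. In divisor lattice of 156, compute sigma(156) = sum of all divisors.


sigma(n) = sum of divisors.
Divisors of 156: [1, 2, 3, 4, 6, 12, 13, 26, 39, 52, 78, 156]
Sum = 392


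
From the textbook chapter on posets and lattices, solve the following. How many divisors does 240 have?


Divisors of 240: [1, 2, 3, 4, 5, 6, 8, 10, 12, 15, 16, 20, 24, 30, 40, 48, 60, 80, 120, 240]
Count: 20


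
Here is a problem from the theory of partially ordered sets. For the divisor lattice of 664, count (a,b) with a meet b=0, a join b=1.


Complement pair (a,b): a meet b = bottom, a join b = top.
Here: gcd(a,b)=1 and lcm(a,b)=664, i.e. a*b=664 with a,b coprime.
Pairs found: (1,664), (8,83), (83,8), (664,1)
Total ordered pairs: 4


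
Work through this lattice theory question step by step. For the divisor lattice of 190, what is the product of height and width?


Height = length of longest chain minus 1; width = size of largest antichain.
A maximum chain: 1 | 19 | 95 | 190  (height 3).
A maximum antichain: {2, 5, 19}  (width 3).
Product = 3 * 3 = 9


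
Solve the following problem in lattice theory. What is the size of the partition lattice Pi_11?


B(n) = number of set partitions of an n-element set.
B(n) satisfies the recurrence: B(n+1) = sum_k C(n,k)*B(k).
B(11) = 678570


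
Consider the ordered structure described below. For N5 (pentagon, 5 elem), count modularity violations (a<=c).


Modular law: if a <= c then a v (b ^ c) = (a v b) ^ c.
Check all triples (a,b,c) with a <= c among 5 elements.
  e.g. a=a, b=c, c=b: lhs=a != rhs=b
Total violating triples: 1


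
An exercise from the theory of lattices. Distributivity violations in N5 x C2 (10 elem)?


Distributive law: a ^ (b v c) = (a ^ b) v (a ^ c).
Check all 10^3 = 1000 ordered triples (a,b,c).
  e.g. a=(b,0), b=(a,0), c=(c,0): lhs=(b,0) != rhs=(a,0)
  e.g. a=(b,0), b=(a,0), c=(c,1): lhs=(b,0) != rhs=(a,0)
Total violating triples: 16


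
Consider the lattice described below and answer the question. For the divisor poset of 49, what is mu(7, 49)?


In a divisor lattice, mu(a,b) = mu(b/a) where mu is the classical Mobius function.
b/a = 49/7 = 7
Prime factorization of 7: primes [7]
7 is squarefree with 1 prime factor(s), so mu(7) = (-1)^1 = -1


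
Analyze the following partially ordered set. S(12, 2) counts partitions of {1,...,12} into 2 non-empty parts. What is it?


S(n,k) = k*S(n-1,k) + S(n-1,k-1).
S(11,2) = 1023, S(11,1) = 1
S(12,2) = 2*1023 + 1 = 2046 + 1
S(12,2) = 2047


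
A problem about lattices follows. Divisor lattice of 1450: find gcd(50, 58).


In a divisor lattice, meet = gcd (greatest common divisor).
By Euclidean algorithm or factoring: gcd(50,58) = 2


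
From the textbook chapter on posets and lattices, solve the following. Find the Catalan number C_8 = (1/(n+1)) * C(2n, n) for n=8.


C(n) = C(2n, n) / (n+1).
C(16, 8) = 12870
C(8) = 12870 / 9 = 1430


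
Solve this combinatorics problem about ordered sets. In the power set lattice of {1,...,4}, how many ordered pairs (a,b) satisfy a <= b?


The order relation is {(a,b) : a <= b}, reflexive so it includes (a,a).
Examples: ({},{}), ({},{1,2}), ({},{1,2,3}), ({},{1,2,3,4}), ({},{1,2,4}), ...
Total ordered pairs: 81


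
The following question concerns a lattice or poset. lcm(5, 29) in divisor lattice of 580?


Join=lcm.
gcd(5,29)=1
lcm=145


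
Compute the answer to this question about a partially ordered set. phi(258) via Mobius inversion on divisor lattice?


phi(n) = n * prod_{p|n} (1 - 1/p).
Prime divisors of 258: [2, 3, 43]
phi(258) = 258 * (1 - 1/2) * (1 - 1/3) * (1 - 1/43)
phi(258) = 84


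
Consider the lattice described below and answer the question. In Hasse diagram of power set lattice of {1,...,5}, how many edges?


A cover relation a -< b holds when a < b with no c strictly between.
Cover relations:
  {} -< {1}
  {} -< {2}
  {} -< {3}
  {} -< {4}
  {} -< {5}
  {1} -< {1,2}
  {1} -< {1,3}
  {1} -< {1,4}
  ...72 more
Total: 80


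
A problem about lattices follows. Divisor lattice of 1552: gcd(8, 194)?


Meet=gcd.
gcd(8,194)=2


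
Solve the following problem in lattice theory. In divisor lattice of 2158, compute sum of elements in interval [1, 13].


Interval [1,13] in divisors of 2158: [1, 13]
Sum = 14


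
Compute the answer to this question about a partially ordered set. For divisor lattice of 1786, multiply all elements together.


Divisors of 1786: [1, 2, 19, 38, 47, 94, 893, 1786]
Product = n^(d(n)/2) = 1786^(8/2)
Product = 10174798521616


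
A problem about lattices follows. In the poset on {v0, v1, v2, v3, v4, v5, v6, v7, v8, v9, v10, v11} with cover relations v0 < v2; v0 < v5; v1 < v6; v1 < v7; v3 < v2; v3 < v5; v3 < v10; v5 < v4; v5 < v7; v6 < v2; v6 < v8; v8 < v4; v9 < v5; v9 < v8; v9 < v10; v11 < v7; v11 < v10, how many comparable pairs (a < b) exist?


A comparable pair {a,b} has a < b or b < a in the order.
Count unordered pairs where one element is strictly below the other.
Examples: {v0,v2}, {v0,v4}, {v0,v5}, {v0,v7}, ...
Total comparable pairs: 27


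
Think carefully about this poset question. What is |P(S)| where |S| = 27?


Power set = 2^n.
2^27 = 134217728


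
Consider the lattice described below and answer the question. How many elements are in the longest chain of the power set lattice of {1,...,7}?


A chain is a totally ordered subset; we count the number of elements in a maximum chain.
Compute, for each element x, the size of the longest chain ending at x:
  {}: 1
  {1}: 2
  {2}: 2
  {3}: 2
  {4}: 2
  {5}: 2
  ...
A maximum chain: {} < {1} < {1,2} < {1,2,3} < {1,2,3,4} < {1,2,3,4,5} < {1,2,3,4,5,6} < {1,2,3,4,5,6,7}
Number of elements in the longest chain: 8


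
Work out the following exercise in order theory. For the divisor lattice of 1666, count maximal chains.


A maximal chain goes from the minimum element to a maximal element via cover relations.
Counting all min-to-max paths in the cover graph.
Total maximal chains: 12


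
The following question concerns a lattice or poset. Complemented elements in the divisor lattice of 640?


An element a is complemented if some b has a meet b = bottom, a join b = top.
a is complemented iff gcd(a, n/a)=1, i.e. a is a unitary divisor of 640.
Complemented elements: 1, 5, 128, 640
Count: 4


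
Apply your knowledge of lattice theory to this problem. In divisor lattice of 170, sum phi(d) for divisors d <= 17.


Divisors of 170 up to 17: [1, 2, 5, 10, 17]
phi values: [1, 1, 4, 4, 16]
Sum = 26


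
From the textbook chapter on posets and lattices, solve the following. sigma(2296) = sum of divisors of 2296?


sigma(n) = sum of divisors.
Divisors of 2296: [1, 2, 4, 7, 8, 14, 28, 41, 56, 82, 164, 287, 328, 574, 1148, 2296]
Sum = 5040


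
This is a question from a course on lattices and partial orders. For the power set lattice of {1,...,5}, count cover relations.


A cover relation a -< b holds when a < b with no c strictly between.
Cover relations:
  {} -< {1}
  {} -< {2}
  {} -< {3}
  {} -< {4}
  {} -< {5}
  {1} -< {1,2}
  {1} -< {1,3}
  {1} -< {1,4}
  ...72 more
Total: 80


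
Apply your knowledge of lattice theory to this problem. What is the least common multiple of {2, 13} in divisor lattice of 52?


In a divisor lattice, join = lcm (least common multiple).
Compute lcm iteratively: start with first element, then lcm(current, next).
Elements: [2, 13]
lcm(2,13) = 26
Final lcm = 26


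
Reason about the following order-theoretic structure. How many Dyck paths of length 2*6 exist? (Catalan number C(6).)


C(n) = C(2n, n) / (n+1).
C(12, 6) = 924
C(6) = 924 / 7 = 132


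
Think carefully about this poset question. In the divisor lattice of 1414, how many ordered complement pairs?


Complement pair (a,b): a meet b = bottom, a join b = top.
Here: gcd(a,b)=1 and lcm(a,b)=1414, i.e. a*b=1414 with a,b coprime.
Pairs found: (1,1414), (2,707), (7,202), (14,101), ... (4 more)
Total ordered pairs: 8


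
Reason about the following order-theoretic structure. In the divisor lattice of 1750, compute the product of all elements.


Divisors of 1750: [1, 2, 5, 7, 10, 14, 25, 35, 50, 70, 125, 175, 250, 350, 875, 1750]
Product = n^(d(n)/2) = 1750^(16/2)
Product = 87963882446289062500000000


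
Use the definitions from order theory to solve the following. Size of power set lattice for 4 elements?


Power set = 2^n.
2^4 = 16


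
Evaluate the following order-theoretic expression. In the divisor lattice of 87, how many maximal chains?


A maximal chain goes from the minimum element to a maximal element via cover relations.
Counting all min-to-max paths in the cover graph.
Total maximal chains: 2


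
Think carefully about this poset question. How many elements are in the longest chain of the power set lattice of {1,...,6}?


A chain is a totally ordered subset; we count the number of elements in a maximum chain.
Compute, for each element x, the size of the longest chain ending at x:
  {}: 1
  {1}: 2
  {2}: 2
  {3}: 2
  {4}: 2
  {5}: 2
  ...
A maximum chain: {} < {1} < {1,2} < {1,2,3} < {1,2,3,4} < {1,2,3,4,5} < {1,2,3,4,5,6}
Number of elements in the longest chain: 7


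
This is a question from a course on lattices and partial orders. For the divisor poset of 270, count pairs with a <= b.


The order relation is {(a,b) : a <= b}, reflexive so it includes (a,a).
Examples: (1,1), (1,10), (1,135), (1,15), (1,18), ...
Total ordered pairs: 90


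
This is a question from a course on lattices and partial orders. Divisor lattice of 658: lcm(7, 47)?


Join=lcm.
gcd(7,47)=1
lcm=329


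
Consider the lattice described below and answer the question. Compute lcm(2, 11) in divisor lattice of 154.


In a divisor lattice, join = lcm (least common multiple).
gcd(2,11) = 1
lcm(2,11) = 2*11/gcd = 22/1 = 22


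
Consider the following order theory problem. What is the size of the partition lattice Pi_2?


B(n) = number of set partitions of an n-element set.
B(n) satisfies the recurrence: B(n+1) = sum_k C(n,k)*B(k).
B(2) = 2


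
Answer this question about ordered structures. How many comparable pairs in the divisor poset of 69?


A comparable pair {a,b} has a < b or b < a in the order.
Count unordered pairs where one element is strictly below the other.
Examples: {1,3}, {1,23}, {1,69}, {3,69}, ...
Total comparable pairs: 5


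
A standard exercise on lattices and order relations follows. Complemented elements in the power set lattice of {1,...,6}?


An element a is complemented if some b has a meet b = bottom, a join b = top.
every subset A has complement S\A, so all elements are complemented.
Complemented elements: {}, {1}, {2}, {3}, {4}, {5}, ... (58 more)
Count: 64


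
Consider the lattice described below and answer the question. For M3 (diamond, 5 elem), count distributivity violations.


Distributive law: a ^ (b v c) = (a ^ b) v (a ^ c).
Check all 5^3 = 125 ordered triples (a,b,c).
  e.g. a=a1, b=a2, c=a3: lhs=a1 != rhs=0
  e.g. a=a1, b=a3, c=a2: lhs=a1 != rhs=0
Total violating triples: 6


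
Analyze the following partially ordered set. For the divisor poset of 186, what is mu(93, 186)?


In a divisor lattice, mu(a,b) = mu(b/a) where mu is the classical Mobius function.
b/a = 186/93 = 2
Prime factorization of 2: primes [2]
2 is squarefree with 1 prime factor(s), so mu(2) = (-1)^1 = -1


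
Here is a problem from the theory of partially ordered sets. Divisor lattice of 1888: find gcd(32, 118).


In a divisor lattice, meet = gcd (greatest common divisor).
By Euclidean algorithm or factoring: gcd(32,118) = 2


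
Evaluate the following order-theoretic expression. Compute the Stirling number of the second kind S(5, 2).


S(n,k) = k*S(n-1,k) + S(n-1,k-1).
S(4,2) = 7, S(4,1) = 1
S(5,2) = 2*7 + 1 = 14 + 1
S(5,2) = 15


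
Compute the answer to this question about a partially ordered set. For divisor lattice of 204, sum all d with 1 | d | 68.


Interval [1,68] in divisors of 204: [1, 2, 4, 17, 34, 68]
Sum = 126


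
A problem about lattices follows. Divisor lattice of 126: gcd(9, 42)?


Meet=gcd.
gcd(9,42)=3


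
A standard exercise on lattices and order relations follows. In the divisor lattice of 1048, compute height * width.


Height = length of longest chain minus 1; width = size of largest antichain.
A maximum chain: 1 | 131 | 262 | 524 | 1048  (height 4).
A maximum antichain: {2, 131}  (width 2).
Product = 4 * 2 = 8


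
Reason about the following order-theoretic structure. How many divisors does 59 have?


Divisors of 59: [1, 59]
Count: 2


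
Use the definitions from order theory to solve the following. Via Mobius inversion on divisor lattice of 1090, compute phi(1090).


phi(n) = n * prod_{p|n} (1 - 1/p).
Prime divisors of 1090: [2, 5, 109]
phi(1090) = 1090 * (1 - 1/2) * (1 - 1/5) * (1 - 1/109)
phi(1090) = 432


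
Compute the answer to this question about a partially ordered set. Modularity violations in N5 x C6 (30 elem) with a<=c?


Modular law: if a <= c then a v (b ^ c) = (a v b) ^ c.
Check all triples (a,b,c) with a <= c among 30 elements.
  e.g. a=(a,0), b=(c,0), c=(b,0): lhs=(a,0) != rhs=(b,0)
  e.g. a=(a,0), b=(c,1), c=(b,0): lhs=(a,0) != rhs=(b,0)
Total violating triples: 126


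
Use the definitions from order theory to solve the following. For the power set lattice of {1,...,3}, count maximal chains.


A maximal chain goes from the minimum element to a maximal element via cover relations.
Counting all min-to-max paths in the cover graph.
Total maximal chains: 6


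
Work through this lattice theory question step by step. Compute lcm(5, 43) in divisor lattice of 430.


In a divisor lattice, join = lcm (least common multiple).
gcd(5,43) = 1
lcm(5,43) = 5*43/gcd = 215/1 = 215


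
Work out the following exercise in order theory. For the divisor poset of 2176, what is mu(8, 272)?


In a divisor lattice, mu(a,b) = mu(b/a) where mu is the classical Mobius function.
b/a = 272/8 = 34
Prime factorization of 34: primes [2, 17]
34 is squarefree with 2 prime factor(s), so mu(34) = (-1)^2 = 1


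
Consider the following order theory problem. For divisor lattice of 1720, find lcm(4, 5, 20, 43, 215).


In a divisor lattice, join = lcm (least common multiple).
Compute lcm iteratively: start with first element, then lcm(current, next).
Elements: [4, 5, 20, 43, 215]
lcm(4,5) = 20
lcm(20,20) = 20
lcm(20,43) = 860
lcm(860,215) = 860
Final lcm = 860


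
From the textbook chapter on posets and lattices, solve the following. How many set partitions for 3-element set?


B(n) = number of set partitions of an n-element set.
B(n) satisfies the recurrence: B(n+1) = sum_k C(n,k)*B(k).
B(3) = 5


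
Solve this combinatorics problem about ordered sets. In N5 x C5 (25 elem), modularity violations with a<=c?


Modular law: if a <= c then a v (b ^ c) = (a v b) ^ c.
Check all triples (a,b,c) with a <= c among 25 elements.
  e.g. a=(a,0), b=(c,0), c=(b,0): lhs=(a,0) != rhs=(b,0)
  e.g. a=(a,0), b=(c,1), c=(b,0): lhs=(a,0) != rhs=(b,0)
Total violating triples: 75


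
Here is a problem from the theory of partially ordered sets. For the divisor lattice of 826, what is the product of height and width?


Height = length of longest chain minus 1; width = size of largest antichain.
A maximum chain: 1 | 59 | 413 | 826  (height 3).
A maximum antichain: {2, 7, 59}  (width 3).
Product = 3 * 3 = 9


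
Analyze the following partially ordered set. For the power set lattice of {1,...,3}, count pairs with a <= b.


The order relation is {(a,b) : a <= b}, reflexive so it includes (a,a).
Examples: ({},{}), ({},{1,2}), ({},{1,2,3}), ({},{1,3}), ({},{1}), ...
Total ordered pairs: 27


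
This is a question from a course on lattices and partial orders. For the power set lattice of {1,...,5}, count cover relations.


A cover relation a -< b holds when a < b with no c strictly between.
Cover relations:
  {} -< {1}
  {} -< {2}
  {} -< {3}
  {} -< {4}
  {} -< {5}
  {1} -< {1,2}
  {1} -< {1,3}
  {1} -< {1,4}
  ...72 more
Total: 80


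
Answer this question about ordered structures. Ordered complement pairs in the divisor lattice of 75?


Complement pair (a,b): a meet b = bottom, a join b = top.
Here: gcd(a,b)=1 and lcm(a,b)=75, i.e. a*b=75 with a,b coprime.
Pairs found: (1,75), (3,25), (25,3), (75,1)
Total ordered pairs: 4


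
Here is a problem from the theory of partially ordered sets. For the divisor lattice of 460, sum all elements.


sigma(n) = sum of divisors.
Divisors of 460: [1, 2, 4, 5, 10, 20, 23, 46, 92, 115, 230, 460]
Sum = 1008


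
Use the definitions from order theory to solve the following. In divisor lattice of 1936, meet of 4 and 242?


In a divisor lattice, meet = gcd (greatest common divisor).
By Euclidean algorithm or factoring: gcd(4,242) = 2


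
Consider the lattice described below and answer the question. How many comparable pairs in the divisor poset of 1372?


A comparable pair {a,b} has a < b or b < a in the order.
Count unordered pairs where one element is strictly below the other.
Examples: {1,2}, {1,4}, {1,7}, {1,14}, ...
Total comparable pairs: 48


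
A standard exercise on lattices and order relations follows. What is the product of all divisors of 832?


Divisors of 832: [1, 2, 4, 8, 13, 16, 26, 32, 52, 64, 104, 208, 416, 832]
Product = n^(d(n)/2) = 832^(14/2)
Product = 275970896268800032768


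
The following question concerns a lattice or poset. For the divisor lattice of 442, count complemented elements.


An element a is complemented if some b has a meet b = bottom, a join b = top.
a is complemented iff gcd(a, n/a)=1, i.e. a is a unitary divisor of 442.
Complemented elements: 1, 2, 13, 17, 26, 34, ... (2 more)
Count: 8


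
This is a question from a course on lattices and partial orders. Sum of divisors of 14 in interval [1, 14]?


Interval [1,14] in divisors of 14: [1, 2, 7, 14]
Sum = 24


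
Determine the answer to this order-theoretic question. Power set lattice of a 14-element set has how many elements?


Power set = 2^n.
2^14 = 16384


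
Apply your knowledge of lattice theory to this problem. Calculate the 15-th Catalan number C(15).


C(n) = C(2n, n) / (n+1).
C(30, 15) = 155117520
C(15) = 155117520 / 16 = 9694845


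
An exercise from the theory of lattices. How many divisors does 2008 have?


Divisors of 2008: [1, 2, 4, 8, 251, 502, 1004, 2008]
Count: 8


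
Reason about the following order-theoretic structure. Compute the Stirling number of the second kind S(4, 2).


S(n,k) = k*S(n-1,k) + S(n-1,k-1).
S(3,2) = 3, S(3,1) = 1
S(4,2) = 2*3 + 1 = 6 + 1
S(4,2) = 7


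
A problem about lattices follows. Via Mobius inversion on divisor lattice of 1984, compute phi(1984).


phi(n) = n * prod_{p|n} (1 - 1/p).
Prime divisors of 1984: [2, 31]
phi(1984) = 1984 * (1 - 1/2) * (1 - 1/31)
phi(1984) = 960


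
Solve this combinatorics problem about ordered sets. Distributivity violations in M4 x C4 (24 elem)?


Distributive law: a ^ (b v c) = (a ^ b) v (a ^ c).
Check all 24^3 = 13824 ordered triples (a,b,c).
  e.g. a=(a1,0), b=(a2,0), c=(a3,0): lhs=(a1,0) != rhs=(0,0)
  e.g. a=(a1,0), b=(a2,0), c=(a3,1): lhs=(a1,0) != rhs=(0,0)
Total violating triples: 1536


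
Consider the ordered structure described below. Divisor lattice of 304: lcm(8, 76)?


Join=lcm.
gcd(8,76)=4
lcm=152


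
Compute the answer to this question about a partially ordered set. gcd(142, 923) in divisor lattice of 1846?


Meet=gcd.
gcd(142,923)=71


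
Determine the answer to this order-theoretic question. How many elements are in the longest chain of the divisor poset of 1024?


A chain is a totally ordered subset; we count the number of elements in a maximum chain.
Compute, for each element x, the size of the longest chain ending at x:
  1: 1
  2: 2
  4: 3
  8: 4
  16: 5
  32: 6
  ...
A maximum chain: 1 < 2 < 4 < 8 < 16 < 32 < 64 < 128 < 256 < 512 < 1024
Number of elements in the longest chain: 11


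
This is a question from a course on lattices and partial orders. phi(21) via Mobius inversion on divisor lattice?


phi(n) = n * prod_{p|n} (1 - 1/p).
Prime divisors of 21: [3, 7]
phi(21) = 21 * (1 - 1/3) * (1 - 1/7)
phi(21) = 12


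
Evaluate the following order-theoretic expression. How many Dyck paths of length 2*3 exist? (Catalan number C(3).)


C(n) = C(2n, n) / (n+1).
C(6, 3) = 20
C(3) = 20 / 4 = 5


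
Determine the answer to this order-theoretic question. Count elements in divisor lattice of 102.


Divisors of 102: [1, 2, 3, 6, 17, 34, 51, 102]
Count: 8


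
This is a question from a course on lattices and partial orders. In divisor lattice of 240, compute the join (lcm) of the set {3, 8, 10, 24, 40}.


In a divisor lattice, join = lcm (least common multiple).
Compute lcm iteratively: start with first element, then lcm(current, next).
Elements: [3, 8, 10, 24, 40]
lcm(3,8) = 24
lcm(24,10) = 120
lcm(120,24) = 120
lcm(120,40) = 120
Final lcm = 120


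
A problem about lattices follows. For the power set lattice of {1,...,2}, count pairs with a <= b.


The order relation is {(a,b) : a <= b}, reflexive so it includes (a,a).
Examples: ({},{}), ({},{1,2}), ({},{1}), ({},{2}), ({1,2},{1,2}), ...
Total ordered pairs: 9


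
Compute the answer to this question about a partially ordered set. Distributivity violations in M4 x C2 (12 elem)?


Distributive law: a ^ (b v c) = (a ^ b) v (a ^ c).
Check all 12^3 = 1728 ordered triples (a,b,c).
  e.g. a=(a1,0), b=(a2,0), c=(a3,0): lhs=(a1,0) != rhs=(0,0)
  e.g. a=(a1,0), b=(a2,0), c=(a3,1): lhs=(a1,0) != rhs=(0,0)
Total violating triples: 192


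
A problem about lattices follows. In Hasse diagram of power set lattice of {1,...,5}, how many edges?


A cover relation a -< b holds when a < b with no c strictly between.
Cover relations:
  {} -< {1}
  {} -< {2}
  {} -< {3}
  {} -< {4}
  {} -< {5}
  {1} -< {1,2}
  {1} -< {1,3}
  {1} -< {1,4}
  ...72 more
Total: 80


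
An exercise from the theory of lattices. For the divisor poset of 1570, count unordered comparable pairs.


A comparable pair {a,b} has a < b or b < a in the order.
Count unordered pairs where one element is strictly below the other.
Examples: {1,2}, {1,5}, {1,10}, {1,157}, ...
Total comparable pairs: 19


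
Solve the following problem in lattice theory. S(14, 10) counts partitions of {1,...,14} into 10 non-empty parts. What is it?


S(n,k) = k*S(n-1,k) + S(n-1,k-1).
S(13,10) = 39325, S(13,9) = 359502
S(14,10) = 10*39325 + 359502 = 393250 + 359502
S(14,10) = 752752


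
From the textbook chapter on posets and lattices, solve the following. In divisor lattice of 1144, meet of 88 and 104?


In a divisor lattice, meet = gcd (greatest common divisor).
By Euclidean algorithm or factoring: gcd(88,104) = 8


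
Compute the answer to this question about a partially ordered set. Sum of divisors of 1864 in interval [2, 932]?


Interval [2,932] in divisors of 1864: [2, 4, 466, 932]
Sum = 1404


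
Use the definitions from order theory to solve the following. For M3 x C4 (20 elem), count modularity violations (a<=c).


Modular law: if a <= c then a v (b ^ c) = (a v b) ^ c.
Check all triples (a,b,c) with a <= c among 20 elements.
This lattice is modular (diamonds M_m and their chain-products are modular).
Total violating triples: 0


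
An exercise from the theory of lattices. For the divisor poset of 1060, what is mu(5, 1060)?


In a divisor lattice, mu(a,b) = mu(b/a) where mu is the classical Mobius function.
b/a = 1060/5 = 212
Prime factorization of 212: primes [2, 53]
212 is not squarefree, so mu(212) = 0


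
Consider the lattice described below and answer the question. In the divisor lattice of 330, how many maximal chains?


A maximal chain goes from the minimum element to a maximal element via cover relations.
Counting all min-to-max paths in the cover graph.
Total maximal chains: 24


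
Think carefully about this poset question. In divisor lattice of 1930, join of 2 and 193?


In a divisor lattice, join = lcm (least common multiple).
gcd(2,193) = 1
lcm(2,193) = 2*193/gcd = 386/1 = 386


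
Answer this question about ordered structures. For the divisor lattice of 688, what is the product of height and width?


Height = length of longest chain minus 1; width = size of largest antichain.
A maximum chain: 1 | 43 | 86 | 172 | 344 | 688  (height 5).
A maximum antichain: {2, 43}  (width 2).
Product = 5 * 2 = 10


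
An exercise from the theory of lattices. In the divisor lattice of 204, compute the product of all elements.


Divisors of 204: [1, 2, 3, 4, 6, 12, 17, 34, 51, 68, 102, 204]
Product = n^(d(n)/2) = 204^(12/2)
Product = 72074394832896


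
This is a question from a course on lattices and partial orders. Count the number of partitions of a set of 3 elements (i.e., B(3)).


B(n) = number of set partitions of an n-element set.
B(n) satisfies the recurrence: B(n+1) = sum_k C(n,k)*B(k).
B(3) = 5


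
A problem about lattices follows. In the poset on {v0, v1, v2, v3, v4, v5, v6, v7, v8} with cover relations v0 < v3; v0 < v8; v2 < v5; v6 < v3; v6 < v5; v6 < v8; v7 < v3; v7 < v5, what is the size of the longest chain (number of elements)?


A chain is a totally ordered subset; we count the number of elements in a maximum chain.
Compute, for each element x, the size of the longest chain ending at x:
  v0: 1
  v1: 1
  v2: 1
  v4: 1
  v6: 1
  v7: 1
  ...
A maximum chain: v0 < v3
Number of elements in the longest chain: 2


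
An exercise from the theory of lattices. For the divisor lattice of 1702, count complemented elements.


An element a is complemented if some b has a meet b = bottom, a join b = top.
a is complemented iff gcd(a, n/a)=1, i.e. a is a unitary divisor of 1702.
Complemented elements: 1, 2, 23, 37, 46, 74, ... (2 more)
Count: 8


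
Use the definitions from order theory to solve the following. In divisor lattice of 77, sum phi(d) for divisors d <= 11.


Divisors of 77 up to 11: [1, 7, 11]
phi values: [1, 6, 10]
Sum = 17


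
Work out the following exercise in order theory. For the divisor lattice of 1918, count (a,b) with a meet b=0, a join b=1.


Complement pair (a,b): a meet b = bottom, a join b = top.
Here: gcd(a,b)=1 and lcm(a,b)=1918, i.e. a*b=1918 with a,b coprime.
Pairs found: (1,1918), (2,959), (7,274), (14,137), ... (4 more)
Total ordered pairs: 8


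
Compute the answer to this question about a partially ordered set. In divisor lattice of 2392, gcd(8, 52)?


Meet=gcd.
gcd(8,52)=4


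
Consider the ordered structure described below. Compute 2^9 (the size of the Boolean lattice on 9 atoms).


Power set = 2^n.
2^9 = 512


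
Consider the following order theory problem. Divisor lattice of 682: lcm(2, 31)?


Join=lcm.
gcd(2,31)=1
lcm=62


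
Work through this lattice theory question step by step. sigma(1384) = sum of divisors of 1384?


sigma(n) = sum of divisors.
Divisors of 1384: [1, 2, 4, 8, 173, 346, 692, 1384]
Sum = 2610


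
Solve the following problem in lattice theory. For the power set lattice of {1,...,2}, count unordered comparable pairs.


A comparable pair {a,b} has a < b or b < a in the order.
Count unordered pairs where one element is strictly below the other.
Examples: {{},{1}}, {{},{2}}, {{},{1,2}}, {{1},{1,2}}, ...
Total comparable pairs: 5


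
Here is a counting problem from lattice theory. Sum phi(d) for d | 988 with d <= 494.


Divisors of 988 up to 494: [1, 2, 4, 13, 19, 26, 38, 52, 76, 247, 494]
phi values: [1, 1, 2, 12, 18, 12, 18, 24, 36, 216, 216]
Sum = 556


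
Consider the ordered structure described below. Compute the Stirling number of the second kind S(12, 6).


S(n,k) = k*S(n-1,k) + S(n-1,k-1).
S(11,6) = 179487, S(11,5) = 246730
S(12,6) = 6*179487 + 246730 = 1076922 + 246730
S(12,6) = 1323652


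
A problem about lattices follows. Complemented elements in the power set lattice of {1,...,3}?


An element a is complemented if some b has a meet b = bottom, a join b = top.
every subset A has complement S\A, so all elements are complemented.
Complemented elements: {}, {1}, {2}, {3}, {1,2}, {1,3}, ... (2 more)
Count: 8


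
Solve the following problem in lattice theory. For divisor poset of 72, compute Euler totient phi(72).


phi(n) = n * prod_{p|n} (1 - 1/p).
Prime divisors of 72: [2, 3]
phi(72) = 72 * (1 - 1/2) * (1 - 1/3)
phi(72) = 24


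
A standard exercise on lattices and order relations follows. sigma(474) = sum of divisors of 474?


sigma(n) = sum of divisors.
Divisors of 474: [1, 2, 3, 6, 79, 158, 237, 474]
Sum = 960


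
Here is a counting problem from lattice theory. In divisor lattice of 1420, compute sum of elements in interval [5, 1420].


Interval [5,1420] in divisors of 1420: [5, 10, 20, 355, 710, 1420]
Sum = 2520


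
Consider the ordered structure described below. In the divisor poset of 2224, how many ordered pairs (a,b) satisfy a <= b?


The order relation is {(a,b) : a <= b}, reflexive so it includes (a,a).
Examples: (1,1), (1,1112), (1,139), (1,16), (1,2), ...
Total ordered pairs: 45


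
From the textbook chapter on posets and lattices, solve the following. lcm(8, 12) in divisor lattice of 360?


Join=lcm.
gcd(8,12)=4
lcm=24


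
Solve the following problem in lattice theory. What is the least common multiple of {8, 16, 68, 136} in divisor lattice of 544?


In a divisor lattice, join = lcm (least common multiple).
Compute lcm iteratively: start with first element, then lcm(current, next).
Elements: [8, 16, 68, 136]
lcm(8,16) = 16
lcm(16,68) = 272
lcm(272,136) = 272
Final lcm = 272


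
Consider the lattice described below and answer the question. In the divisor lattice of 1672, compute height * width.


Height = length of longest chain minus 1; width = size of largest antichain.
A maximum chain: 1 | 19 | 209 | 418 | 836 | 1672  (height 5).
A maximum antichain: {4, 22, 38, 209}  (width 4).
Product = 5 * 4 = 20


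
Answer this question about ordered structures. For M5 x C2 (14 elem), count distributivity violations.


Distributive law: a ^ (b v c) = (a ^ b) v (a ^ c).
Check all 14^3 = 2744 ordered triples (a,b,c).
  e.g. a=(a1,0), b=(a2,0), c=(a3,0): lhs=(a1,0) != rhs=(0,0)
  e.g. a=(a1,0), b=(a2,0), c=(a3,1): lhs=(a1,0) != rhs=(0,0)
Total violating triples: 480


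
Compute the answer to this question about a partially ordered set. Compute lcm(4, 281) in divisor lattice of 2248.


In a divisor lattice, join = lcm (least common multiple).
gcd(4,281) = 1
lcm(4,281) = 4*281/gcd = 1124/1 = 1124


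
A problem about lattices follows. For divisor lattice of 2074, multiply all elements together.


Divisors of 2074: [1, 2, 17, 34, 61, 122, 1037, 2074]
Product = n^(d(n)/2) = 2074^(8/2)
Product = 18502695778576


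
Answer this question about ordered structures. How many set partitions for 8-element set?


B(n) = number of set partitions of an n-element set.
B(n) satisfies the recurrence: B(n+1) = sum_k C(n,k)*B(k).
B(8) = 4140


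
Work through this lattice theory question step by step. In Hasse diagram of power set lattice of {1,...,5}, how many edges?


A cover relation a -< b holds when a < b with no c strictly between.
Cover relations:
  {} -< {1}
  {} -< {2}
  {} -< {3}
  {} -< {4}
  {} -< {5}
  {1} -< {1,2}
  {1} -< {1,3}
  {1} -< {1,4}
  ...72 more
Total: 80


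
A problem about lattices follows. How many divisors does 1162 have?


Divisors of 1162: [1, 2, 7, 14, 83, 166, 581, 1162]
Count: 8


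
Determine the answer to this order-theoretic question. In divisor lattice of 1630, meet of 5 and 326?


In a divisor lattice, meet = gcd (greatest common divisor).
By Euclidean algorithm or factoring: gcd(5,326) = 1


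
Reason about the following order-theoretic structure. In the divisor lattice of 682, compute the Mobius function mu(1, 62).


In a divisor lattice, mu(a,b) = mu(b/a) where mu is the classical Mobius function.
b/a = 62/1 = 62
Prime factorization of 62: primes [2, 31]
62 is squarefree with 2 prime factor(s), so mu(62) = (-1)^2 = 1


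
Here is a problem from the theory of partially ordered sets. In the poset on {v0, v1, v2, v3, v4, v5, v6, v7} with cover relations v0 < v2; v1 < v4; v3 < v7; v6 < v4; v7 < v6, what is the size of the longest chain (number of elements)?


A chain is a totally ordered subset; we count the number of elements in a maximum chain.
Compute, for each element x, the size of the longest chain ending at x:
  v0: 1
  v1: 1
  v3: 1
  v5: 1
  v2: 2
  v7: 2
  ...
A maximum chain: v3 < v7 < v6 < v4
Number of elements in the longest chain: 4


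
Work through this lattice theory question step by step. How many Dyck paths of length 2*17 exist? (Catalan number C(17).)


C(n) = C(2n, n) / (n+1).
C(34, 17) = 2333606220
C(17) = 2333606220 / 18 = 129644790


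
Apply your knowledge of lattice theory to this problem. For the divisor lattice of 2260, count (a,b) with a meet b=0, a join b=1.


Complement pair (a,b): a meet b = bottom, a join b = top.
Here: gcd(a,b)=1 and lcm(a,b)=2260, i.e. a*b=2260 with a,b coprime.
Pairs found: (1,2260), (4,565), (5,452), (20,113), ... (4 more)
Total ordered pairs: 8


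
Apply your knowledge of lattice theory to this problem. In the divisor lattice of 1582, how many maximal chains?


A maximal chain goes from the minimum element to a maximal element via cover relations.
Counting all min-to-max paths in the cover graph.
Total maximal chains: 6


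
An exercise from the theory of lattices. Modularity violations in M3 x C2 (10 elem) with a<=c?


Modular law: if a <= c then a v (b ^ c) = (a v b) ^ c.
Check all triples (a,b,c) with a <= c among 10 elements.
This lattice is modular (diamonds M_m and their chain-products are modular).
Total violating triples: 0


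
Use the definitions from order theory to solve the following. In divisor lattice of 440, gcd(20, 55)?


Meet=gcd.
gcd(20,55)=5


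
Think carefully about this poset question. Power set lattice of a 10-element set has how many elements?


Power set = 2^n.
2^10 = 1024


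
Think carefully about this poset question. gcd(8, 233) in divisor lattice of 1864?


Meet=gcd.
gcd(8,233)=1


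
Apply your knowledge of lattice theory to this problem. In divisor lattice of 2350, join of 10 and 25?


In a divisor lattice, join = lcm (least common multiple).
gcd(10,25) = 5
lcm(10,25) = 10*25/gcd = 250/5 = 50


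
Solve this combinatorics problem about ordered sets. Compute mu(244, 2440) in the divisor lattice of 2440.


In a divisor lattice, mu(a,b) = mu(b/a) where mu is the classical Mobius function.
b/a = 2440/244 = 10
Prime factorization of 10: primes [2, 5]
10 is squarefree with 2 prime factor(s), so mu(10) = (-1)^2 = 1


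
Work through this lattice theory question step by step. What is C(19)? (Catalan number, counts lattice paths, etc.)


C(n) = C(2n, n) / (n+1).
C(38, 19) = 35345263800
C(19) = 35345263800 / 20 = 1767263190


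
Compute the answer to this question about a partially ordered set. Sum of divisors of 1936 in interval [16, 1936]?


Interval [16,1936] in divisors of 1936: [16, 176, 1936]
Sum = 2128


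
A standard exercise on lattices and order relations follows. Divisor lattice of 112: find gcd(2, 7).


In a divisor lattice, meet = gcd (greatest common divisor).
By Euclidean algorithm or factoring: gcd(2,7) = 1


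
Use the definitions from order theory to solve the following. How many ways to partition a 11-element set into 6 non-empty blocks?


S(n,k) = k*S(n-1,k) + S(n-1,k-1).
S(10,6) = 22827, S(10,5) = 42525
S(11,6) = 6*22827 + 42525 = 136962 + 42525
S(11,6) = 179487


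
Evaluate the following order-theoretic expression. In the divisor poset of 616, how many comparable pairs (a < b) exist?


A comparable pair {a,b} has a < b or b < a in the order.
Count unordered pairs where one element is strictly below the other.
Examples: {1,2}, {1,4}, {1,7}, {1,8}, ...
Total comparable pairs: 74


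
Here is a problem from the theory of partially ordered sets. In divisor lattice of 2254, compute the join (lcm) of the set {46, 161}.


In a divisor lattice, join = lcm (least common multiple).
Compute lcm iteratively: start with first element, then lcm(current, next).
Elements: [46, 161]
lcm(46,161) = 322
Final lcm = 322


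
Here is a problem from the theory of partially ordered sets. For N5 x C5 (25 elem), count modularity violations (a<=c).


Modular law: if a <= c then a v (b ^ c) = (a v b) ^ c.
Check all triples (a,b,c) with a <= c among 25 elements.
  e.g. a=(a,0), b=(c,0), c=(b,0): lhs=(a,0) != rhs=(b,0)
  e.g. a=(a,0), b=(c,1), c=(b,0): lhs=(a,0) != rhs=(b,0)
Total violating triples: 75


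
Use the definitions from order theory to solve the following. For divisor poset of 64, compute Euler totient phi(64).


phi(n) = n * prod_{p|n} (1 - 1/p).
Prime divisors of 64: [2]
phi(64) = 64 * (1 - 1/2)
phi(64) = 32


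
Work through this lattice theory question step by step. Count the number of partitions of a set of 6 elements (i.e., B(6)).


B(n) = number of set partitions of an n-element set.
B(n) satisfies the recurrence: B(n+1) = sum_k C(n,k)*B(k).
B(6) = 203


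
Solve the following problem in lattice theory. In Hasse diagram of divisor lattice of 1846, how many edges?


A cover relation a -< b holds when a < b with no c strictly between.
Cover relations:
  1 -< 2
  1 -< 13
  1 -< 71
  2 -< 26
  2 -< 142
  13 -< 26
  13 -< 923
  26 -< 1846
  ...4 more
Total: 12


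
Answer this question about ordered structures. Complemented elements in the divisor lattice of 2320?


An element a is complemented if some b has a meet b = bottom, a join b = top.
a is complemented iff gcd(a, n/a)=1, i.e. a is a unitary divisor of 2320.
Complemented elements: 1, 5, 16, 29, 80, 145, ... (2 more)
Count: 8


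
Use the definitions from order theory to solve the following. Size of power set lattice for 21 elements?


Power set = 2^n.
2^21 = 2097152


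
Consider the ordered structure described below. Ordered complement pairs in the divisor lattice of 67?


Complement pair (a,b): a meet b = bottom, a join b = top.
Here: gcd(a,b)=1 and lcm(a,b)=67, i.e. a*b=67 with a,b coprime.
Pairs found: (1,67), (67,1)
Total ordered pairs: 2


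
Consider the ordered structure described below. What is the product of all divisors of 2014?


Divisors of 2014: [1, 2, 19, 38, 53, 106, 1007, 2014]
Product = n^(d(n)/2) = 2014^(8/2)
Product = 16452725990416


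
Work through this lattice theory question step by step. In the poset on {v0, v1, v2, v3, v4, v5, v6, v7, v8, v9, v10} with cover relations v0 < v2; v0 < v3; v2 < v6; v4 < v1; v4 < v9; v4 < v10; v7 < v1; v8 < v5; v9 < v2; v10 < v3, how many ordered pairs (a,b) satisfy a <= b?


The order relation is {(a,b) : a <= b}, reflexive so it includes (a,a).
Examples: (v0,v0), (v0,v2), (v0,v3), (v0,v6), (v1,v1), ...
Total ordered pairs: 26


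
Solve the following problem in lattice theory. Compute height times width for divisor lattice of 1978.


Height = length of longest chain minus 1; width = size of largest antichain.
A maximum chain: 1 | 43 | 989 | 1978  (height 3).
A maximum antichain: {2, 23, 43}  (width 3).
Product = 3 * 3 = 9


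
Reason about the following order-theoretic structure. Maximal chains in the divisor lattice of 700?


A maximal chain goes from the minimum element to a maximal element via cover relations.
Counting all min-to-max paths in the cover graph.
Total maximal chains: 30


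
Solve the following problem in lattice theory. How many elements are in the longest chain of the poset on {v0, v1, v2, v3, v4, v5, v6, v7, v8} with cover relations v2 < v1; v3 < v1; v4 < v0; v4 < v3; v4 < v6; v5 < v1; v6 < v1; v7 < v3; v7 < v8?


A chain is a totally ordered subset; we count the number of elements in a maximum chain.
Compute, for each element x, the size of the longest chain ending at x:
  v2: 1
  v4: 1
  v5: 1
  v7: 1
  v0: 2
  v6: 2
  ...
A maximum chain: v4 < v3 < v1
Number of elements in the longest chain: 3
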